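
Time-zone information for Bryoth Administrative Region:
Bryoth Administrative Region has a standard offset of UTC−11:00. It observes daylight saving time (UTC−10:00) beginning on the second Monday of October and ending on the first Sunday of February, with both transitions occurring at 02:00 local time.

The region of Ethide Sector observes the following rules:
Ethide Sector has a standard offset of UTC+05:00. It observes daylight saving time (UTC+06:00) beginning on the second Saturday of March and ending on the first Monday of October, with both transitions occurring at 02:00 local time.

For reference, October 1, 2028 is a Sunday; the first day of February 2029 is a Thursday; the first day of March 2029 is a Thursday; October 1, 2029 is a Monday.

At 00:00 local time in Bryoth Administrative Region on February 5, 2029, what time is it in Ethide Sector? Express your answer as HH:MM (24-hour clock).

1 October 2028 is a Sunday, so the first Monday is October 2 and the second is October 9.
1 February 2029 is a Thursday, so the first Sunday is February 4.
February 5, 2029 does not fall between 9 October 2028 and 4 February 2029, so daylight saving is not in effect and Bryoth Administrative Region is at UTC−11:00.
00:00 Bryoth Administrative Region + 11h = 11:00 UTC.
1 March 2029 is a Thursday, so the first Saturday is March 3 and the second is March 10.
1 October 2029 is a Monday, so the first Monday is October 1.
At the standard offset (UTC+05:00), 11:00 UTC + 5h = 16:00 Ethide Sector standard time.
Daylight saving runs 10 March – 1 October; the standard-time date in Ethide Sector, February 5, 2029, is outside that window, so Ethide Sector is on standard time at UTC+05:00.
11:00 UTC + 5h = 16:00 Ethide Sector.

16:00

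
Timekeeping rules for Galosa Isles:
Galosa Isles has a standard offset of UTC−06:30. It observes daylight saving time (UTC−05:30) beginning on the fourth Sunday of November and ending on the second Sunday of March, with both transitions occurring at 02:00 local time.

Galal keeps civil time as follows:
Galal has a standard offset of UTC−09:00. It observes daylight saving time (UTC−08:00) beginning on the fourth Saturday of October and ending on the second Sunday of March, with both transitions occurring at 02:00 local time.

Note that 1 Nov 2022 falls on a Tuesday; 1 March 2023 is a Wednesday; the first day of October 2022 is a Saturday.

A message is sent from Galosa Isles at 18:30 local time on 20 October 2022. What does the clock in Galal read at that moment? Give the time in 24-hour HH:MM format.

1 November 2022 is a Tuesday, so the first Sunday is November 6 and the fourth is November 27.
1 March 2023 is a Wednesday, so the first Sunday is March 5 and the second is March 12.
Daylight saving runs 27 November 2022 – 12 March 2023; 20 October 2022 is outside that window, so Galosa Isles is on standard time at UTC−06:30.
18:30 Galosa Isles + 6h30m = 01:00 UTC (rolling into the next day, 21 October 2022).
1 October 2022 is a Saturday, so the first Saturday is October 1 and the fourth is October 22.
1 March 2023 is a Wednesday, so the first Sunday is March 5 and the second is March 12.
At the standard offset (UTC−09:00), 01:00 UTC − 9h = 16:00 Galal standard time (rolling into the previous day, 20 October 2022).
The standard-time date in Galal, 20 October 2022, is outside the daylight-saving period (22 October 2022 – 12 March 2023), so Galal is on standard time, UTC−09:00.
01:00 UTC − 9h = 16:00 Galal (rolling into the previous day, 20 October 2022).

16:00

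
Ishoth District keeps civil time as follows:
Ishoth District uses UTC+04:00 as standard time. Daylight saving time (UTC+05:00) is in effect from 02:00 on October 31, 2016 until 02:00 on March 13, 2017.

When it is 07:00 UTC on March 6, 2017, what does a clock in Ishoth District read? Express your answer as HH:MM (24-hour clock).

12:00

At the standard offset (UTC+04:00), 07:00 UTC + 4h = 11:00 Ishoth District standard time.
Daylight saving runs 31 October 2016 – 13 March 2017; the standard-time date in Ishoth District, March 6, 2017, is inside that window, so Ishoth District is at UTC+05:00.
07:00 UTC + 5h = 12:00 local.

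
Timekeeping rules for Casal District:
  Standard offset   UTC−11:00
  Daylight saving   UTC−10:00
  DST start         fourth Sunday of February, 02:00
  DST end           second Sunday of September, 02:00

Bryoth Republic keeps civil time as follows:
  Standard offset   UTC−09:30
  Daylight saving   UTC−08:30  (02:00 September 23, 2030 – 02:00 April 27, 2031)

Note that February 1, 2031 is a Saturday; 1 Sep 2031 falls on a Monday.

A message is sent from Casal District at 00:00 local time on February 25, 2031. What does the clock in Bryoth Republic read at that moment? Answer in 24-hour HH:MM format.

01:30

1 February 2031 is a Saturday, so the first Sunday is February 2 and the fourth is February 23.
1 September 2031 is a Monday, so the first Sunday is September 7 and the second is September 14.
February 25, 2031 falls between 23 February and 14 September, so daylight saving is in effect and Casal District is at UTC−10:00.
00:00 Casal District + 10h = 10:00 UTC.
At the standard offset (UTC−09:30), 10:00 UTC − 9h30m = 00:30 Bryoth Republic standard time.
Daylight saving runs 23 September 2030 – 27 April 2031; the standard-time date in Bryoth Republic, February 25, 2031, is inside that window, so Bryoth Republic is at UTC−08:30.
10:00 UTC − 8h30m = 01:30 Bryoth Republic.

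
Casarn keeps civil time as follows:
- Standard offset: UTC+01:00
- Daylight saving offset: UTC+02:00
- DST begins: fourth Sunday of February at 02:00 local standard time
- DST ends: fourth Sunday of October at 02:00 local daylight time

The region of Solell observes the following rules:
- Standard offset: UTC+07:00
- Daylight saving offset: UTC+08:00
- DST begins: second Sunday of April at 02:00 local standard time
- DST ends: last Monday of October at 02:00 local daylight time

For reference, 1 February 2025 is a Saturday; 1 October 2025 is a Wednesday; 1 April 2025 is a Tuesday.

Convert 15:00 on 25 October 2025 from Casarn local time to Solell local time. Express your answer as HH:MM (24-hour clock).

1 February 2025 is a Saturday, so the first Sunday is February 2 and the fourth is February 23.
1 October 2025 is a Wednesday, so the first Sunday is October 5 and the fourth is October 26.
Daylight saving runs 23 February – 26 October; 25 October 2025 is inside that window, so Casarn is at UTC+02:00.
15:00 Casarn − 2h = 13:00 UTC.
1 April 2025 is a Tuesday, so the first Sunday is April 6 and the second is April 13.
1 October 2025 is a Wednesday, so Mondays fall on 6, 13, 20, 27; the last is October 27.
At the standard offset (UTC+07:00), 13:00 UTC + 7h = 20:00 Solell standard time.
The standard-time date in Solell, 25 October 2025, lies within the daylight-saving period (13 April – 27 October), so Solell is on daylight time, UTC+08:00.
13:00 UTC + 8h = 21:00 Solell.

21:00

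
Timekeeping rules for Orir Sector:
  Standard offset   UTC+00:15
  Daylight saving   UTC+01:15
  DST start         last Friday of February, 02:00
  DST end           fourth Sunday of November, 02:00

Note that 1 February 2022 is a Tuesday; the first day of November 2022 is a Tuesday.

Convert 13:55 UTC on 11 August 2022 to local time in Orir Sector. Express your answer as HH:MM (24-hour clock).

15:10

1 February 2022 is a Tuesday, so Fridays fall on 4, 11, 18, 25; the last is February 25.
1 November 2022 is a Tuesday, so the first Sunday is November 6 and the fourth is November 27.
At the standard offset (UTC+00:15), 13:55 UTC + 0h15m = 14:10 Orir Sector standard time.
Daylight saving runs 25 February – 27 November; the standard-time date in Orir Sector, 11 August 2022, is inside that window, so Orir Sector is at UTC+01:15.
13:55 UTC + 1h15m = 15:10 local.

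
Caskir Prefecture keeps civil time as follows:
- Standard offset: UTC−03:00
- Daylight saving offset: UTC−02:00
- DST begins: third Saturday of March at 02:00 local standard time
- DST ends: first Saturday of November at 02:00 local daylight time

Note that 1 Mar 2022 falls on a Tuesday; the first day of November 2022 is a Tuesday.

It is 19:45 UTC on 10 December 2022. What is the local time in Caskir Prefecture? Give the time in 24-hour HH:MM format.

16:45

1 March 2022 is a Tuesday, so the first Saturday is March 5 and the third is March 19.
1 November 2022 is a Tuesday, so the first Saturday is November 5.
At the standard offset (UTC−03:00), 19:45 UTC − 3h = 16:45 Caskir Prefecture standard time.
Daylight saving runs 19 March – 5 November; the standard-time date in Caskir Prefecture, 10 December 2022, is outside that window, so Caskir Prefecture is on standard time at UTC−03:00.
19:45 UTC − 3h = 16:45 local.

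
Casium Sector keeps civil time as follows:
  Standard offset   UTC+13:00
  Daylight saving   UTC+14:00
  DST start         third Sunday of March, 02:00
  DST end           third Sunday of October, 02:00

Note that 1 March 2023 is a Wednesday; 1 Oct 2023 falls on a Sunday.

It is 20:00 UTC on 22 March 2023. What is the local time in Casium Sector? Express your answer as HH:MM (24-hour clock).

10:00

1 March 2023 is a Wednesday, so the first Sunday is March 5 and the third is March 19.
1 October 2023 is a Sunday, so the first Sunday is October 1 and the third is October 15.
At the standard offset (UTC+13:00), 20:00 UTC + 13h = 09:00 Casium Sector standard time (rolling into the next day, 23 March 2023).
The standard-time date in Casium Sector, 23 March 2023, falls between 19 March and 15 October, so daylight saving is in effect and Casium Sector is at UTC+14:00.
20:00 UTC + 14h = 10:00 local (rolling into the next day, 23 March 2023).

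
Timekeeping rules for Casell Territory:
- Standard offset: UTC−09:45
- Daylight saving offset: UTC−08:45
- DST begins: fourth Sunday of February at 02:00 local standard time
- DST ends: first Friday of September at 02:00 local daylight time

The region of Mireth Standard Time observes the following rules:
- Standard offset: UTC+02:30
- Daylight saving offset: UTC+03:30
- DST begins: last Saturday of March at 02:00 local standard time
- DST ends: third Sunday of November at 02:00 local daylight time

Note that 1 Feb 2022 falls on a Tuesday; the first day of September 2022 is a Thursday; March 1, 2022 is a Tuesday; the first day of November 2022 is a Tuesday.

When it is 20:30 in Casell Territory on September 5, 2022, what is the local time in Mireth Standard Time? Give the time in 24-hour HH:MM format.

09:45

1 February 2022 is a Tuesday, so the first Sunday is February 6 and the fourth is February 27.
1 September 2022 is a Thursday, so the first Friday is September 2.
September 5, 2022 does not fall between 27 February and 2 September, so daylight saving is not in effect and Casell Territory is at UTC−09:45.
20:30 Casell Territory + 9h45m = 06:15 UTC (rolling into the next day, 6 September 2022).
1 March 2022 is a Tuesday, so Saturdays fall on 5, 12, 19, 26; the last is March 26.
1 November 2022 is a Tuesday, so the first Sunday is November 6 and the third is November 20.
At the standard offset (UTC+02:30), 06:15 UTC + 2h30m = 08:45 Mireth Standard Time standard time.
The standard-time date in Mireth Standard Time, September 6, 2022, lies within the daylight-saving period (26 March – 20 November), so Mireth Standard Time is on daylight time, UTC+03:30.
06:15 UTC + 3h30m = 09:45 Mireth Standard Time.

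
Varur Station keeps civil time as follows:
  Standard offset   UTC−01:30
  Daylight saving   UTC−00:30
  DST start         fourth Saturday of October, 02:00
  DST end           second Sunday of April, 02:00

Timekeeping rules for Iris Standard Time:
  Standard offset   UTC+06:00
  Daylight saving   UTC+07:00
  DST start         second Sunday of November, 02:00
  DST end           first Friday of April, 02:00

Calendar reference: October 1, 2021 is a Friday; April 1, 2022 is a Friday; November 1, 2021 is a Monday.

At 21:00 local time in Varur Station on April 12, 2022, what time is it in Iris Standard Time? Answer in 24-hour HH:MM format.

1 October 2021 is a Friday, so the first Saturday is October 2 and the fourth is October 23.
1 April 2022 is a Friday, so the first Sunday is April 3 and the second is April 10.
Daylight saving runs 23 October 2021 – 10 April 2022; April 12, 2022 is outside that window, so Varur Station is on standard time at UTC−01:30.
21:00 Varur Station + 1h30m = 22:30 UTC.
1 November 2021 is a Monday, so the first Sunday is November 7 and the second is November 14.
1 April 2022 is a Friday, so the first Friday is April 1.
At the standard offset (UTC+06:00), 22:30 UTC + 6h = 04:30 Iris Standard Time standard time (rolling into the next day, 13 April 2022).
Daylight saving runs 14 November 2021 – 1 April 2022; the standard-time date in Iris Standard Time, April 13, 2022, is outside that window, so Iris Standard Time is on standard time at UTC+06:00.
22:30 UTC + 6h = 04:30 Iris Standard Time (rolling into the next day, 13 April 2022).

04:30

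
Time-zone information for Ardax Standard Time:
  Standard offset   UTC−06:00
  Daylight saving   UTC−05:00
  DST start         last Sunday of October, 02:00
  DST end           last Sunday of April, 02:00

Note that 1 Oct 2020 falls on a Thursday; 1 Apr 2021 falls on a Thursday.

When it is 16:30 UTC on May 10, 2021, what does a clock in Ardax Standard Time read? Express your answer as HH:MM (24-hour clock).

1 October 2020 is a Thursday, so Sundays fall on 4, 11, 18, 25; the last is October 25.
1 April 2021 is a Thursday, so Sundays fall on 4, 11, 18, 25; the last is April 25.
At the standard offset (UTC−06:00), 16:30 UTC − 6h = 10:30 Ardax Standard Time standard time.
The standard-time date in Ardax Standard Time, May 10, 2021, does not fall between 25 October 2020 and 25 April 2021, so daylight saving is not in effect and Ardax Standard Time is at UTC−06:00.
16:30 UTC − 6h = 10:30 local.

10:30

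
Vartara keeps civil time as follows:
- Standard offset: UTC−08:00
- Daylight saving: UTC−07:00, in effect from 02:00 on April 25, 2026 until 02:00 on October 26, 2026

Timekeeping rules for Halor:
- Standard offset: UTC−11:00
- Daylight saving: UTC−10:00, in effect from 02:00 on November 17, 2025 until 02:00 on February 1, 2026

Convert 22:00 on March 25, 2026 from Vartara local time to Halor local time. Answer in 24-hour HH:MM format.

March 25, 2026 does not fall between 25 April and 26 October, so daylight saving is not in effect and Vartara is at UTC−08:00.
22:00 Vartara + 8h = 06:00 UTC (rolling into the next day, 26 March 2026).
At the standard offset (UTC−11:00), 06:00 UTC − 11h = 19:00 Halor standard time (rolling into the previous day, 25 March 2026).
The standard-time date in Halor, March 25, 2026, does not fall between 17 November 2025 and 1 February 2026, so daylight saving is not in effect and Halor is at UTC−11:00.
06:00 UTC − 11h = 19:00 Halor (rolling into the previous day, 25 March 2026).

19:00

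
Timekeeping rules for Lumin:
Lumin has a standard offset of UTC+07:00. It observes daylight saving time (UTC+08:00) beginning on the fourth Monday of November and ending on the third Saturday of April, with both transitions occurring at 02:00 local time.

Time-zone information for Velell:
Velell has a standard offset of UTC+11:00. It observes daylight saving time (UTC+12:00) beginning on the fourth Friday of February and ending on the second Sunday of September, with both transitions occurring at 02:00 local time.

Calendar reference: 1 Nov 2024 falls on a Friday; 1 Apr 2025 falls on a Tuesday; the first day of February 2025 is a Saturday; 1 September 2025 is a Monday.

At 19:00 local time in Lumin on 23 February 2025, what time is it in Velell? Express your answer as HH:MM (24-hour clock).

22:00

1 November 2024 is a Friday, so the first Monday is November 4 and the fourth is November 25.
1 April 2025 is a Tuesday, so the first Saturday is April 5 and the third is April 19.
23 February 2025 lies within the daylight-saving period (25 November 2024 – 19 April 2025), so Lumin is on daylight time, UTC+08:00.
19:00 Lumin − 8h = 11:00 UTC.
1 February 2025 is a Saturday, so the first Friday is February 7 and the fourth is February 28.
1 September 2025 is a Monday, so the first Sunday is September 7 and the second is September 14.
At the standard offset (UTC+11:00), 11:00 UTC + 11h = 22:00 Velell standard time.
The standard-time date in Velell, 23 February 2025, does not fall between 28 February and 14 September, so daylight saving is not in effect and Velell is at UTC+11:00.
11:00 UTC + 11h = 22:00 Velell.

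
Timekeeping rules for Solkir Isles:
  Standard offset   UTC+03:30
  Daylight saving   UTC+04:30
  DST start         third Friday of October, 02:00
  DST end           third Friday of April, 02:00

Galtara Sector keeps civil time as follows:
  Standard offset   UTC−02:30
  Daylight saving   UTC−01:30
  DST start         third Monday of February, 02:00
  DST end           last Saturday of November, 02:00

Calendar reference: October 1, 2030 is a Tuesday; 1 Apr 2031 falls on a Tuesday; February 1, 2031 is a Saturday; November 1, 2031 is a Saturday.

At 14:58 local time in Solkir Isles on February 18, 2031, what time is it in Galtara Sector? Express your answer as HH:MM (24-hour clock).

08:58

1 October 2030 is a Tuesday, so the first Friday is October 4 and the third is October 18.
1 April 2031 is a Tuesday, so the first Friday is April 4 and the third is April 18.
February 18, 2031 lies within the daylight-saving period (18 October 2030 – 18 April 2031), so Solkir Isles is on daylight time, UTC+04:30.
14:58 Solkir Isles − 4h30m = 10:28 UTC.
1 February 2031 is a Saturday, so the first Monday is February 3 and the third is February 17.
1 November 2031 is a Saturday, so Saturdays fall on 1, 8, 15, 22, 29; the last is November 29.
At the standard offset (UTC−02:30), 10:28 UTC − 2h30m = 07:58 Galtara Sector standard time.
The standard-time date in Galtara Sector, February 18, 2031, falls between 17 February and 29 November, so daylight saving is in effect and Galtara Sector is at UTC−01:30.
10:28 UTC − 1h30m = 08:58 Galtara Sector.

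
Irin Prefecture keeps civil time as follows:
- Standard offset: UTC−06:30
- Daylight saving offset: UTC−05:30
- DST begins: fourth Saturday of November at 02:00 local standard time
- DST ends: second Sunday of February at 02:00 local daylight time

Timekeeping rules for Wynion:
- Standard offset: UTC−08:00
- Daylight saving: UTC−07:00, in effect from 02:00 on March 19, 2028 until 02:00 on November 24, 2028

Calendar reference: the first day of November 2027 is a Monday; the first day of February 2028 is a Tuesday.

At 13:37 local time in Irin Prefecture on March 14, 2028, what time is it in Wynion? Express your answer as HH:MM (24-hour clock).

1 November 2027 is a Monday, so the first Saturday is November 6 and the fourth is November 27.
1 February 2028 is a Tuesday, so the first Sunday is February 6 and the second is February 13.
March 14, 2028 is outside the daylight-saving period (27 November 2027 – 13 February 2028), so Irin Prefecture is on standard time, UTC−06:30.
13:37 Irin Prefecture + 6h30m = 20:07 UTC.
At the standard offset (UTC−08:00), 20:07 UTC − 8h = 12:07 Wynion standard time.
The standard-time date in Wynion, March 14, 2028, is outside the daylight-saving period (19 March – 24 November), so Wynion is on standard time, UTC−08:00.
20:07 UTC − 8h = 12:07 Wynion.

12:07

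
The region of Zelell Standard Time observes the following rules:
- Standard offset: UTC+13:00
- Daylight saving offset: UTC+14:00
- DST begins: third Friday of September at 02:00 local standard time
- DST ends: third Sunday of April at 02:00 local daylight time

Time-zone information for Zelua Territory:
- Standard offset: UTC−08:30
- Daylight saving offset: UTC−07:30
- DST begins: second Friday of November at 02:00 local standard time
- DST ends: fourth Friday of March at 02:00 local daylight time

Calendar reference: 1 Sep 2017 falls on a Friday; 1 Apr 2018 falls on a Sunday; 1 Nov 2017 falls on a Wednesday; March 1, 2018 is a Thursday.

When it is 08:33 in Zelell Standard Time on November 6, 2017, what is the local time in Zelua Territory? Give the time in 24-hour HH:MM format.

10:03

1 September 2017 is a Friday, so the first Friday is September 1 and the third is September 15.
1 April 2018 is a Sunday, so the first Sunday is April 1 and the third is April 15.
November 6, 2017 lies within the daylight-saving period (15 September 2017 – 15 April 2018), so Zelell Standard Time is on daylight time, UTC+14:00.
08:33 Zelell Standard Time − 14h = 18:33 UTC (rolling into the previous day, 5 November 2017).
1 November 2017 is a Wednesday, so the first Friday is November 3 and the second is November 10.
1 March 2018 is a Thursday, so the first Friday is March 2 and the fourth is March 23.
At the standard offset (UTC−08:30), 18:33 UTC − 8h30m = 10:03 Zelua Territory standard time.
The standard-time date in Zelua Territory, November 5, 2017, is outside the daylight-saving period (10 November 2017 – 23 March 2018), so Zelua Territory is on standard time, UTC−08:30.
18:33 UTC − 8h30m = 10:03 Zelua Territory.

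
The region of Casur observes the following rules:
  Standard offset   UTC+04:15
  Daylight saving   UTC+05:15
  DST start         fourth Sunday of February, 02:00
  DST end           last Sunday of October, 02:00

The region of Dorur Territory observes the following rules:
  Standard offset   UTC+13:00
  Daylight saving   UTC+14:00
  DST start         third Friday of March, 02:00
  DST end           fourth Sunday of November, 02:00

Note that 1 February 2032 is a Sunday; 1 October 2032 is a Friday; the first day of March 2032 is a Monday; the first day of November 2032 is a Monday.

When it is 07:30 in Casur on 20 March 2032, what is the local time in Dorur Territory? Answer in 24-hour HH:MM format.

16:15

1 February 2032 is a Sunday, so the first Sunday is February 1 and the fourth is February 22.
1 October 2032 is a Friday, so Sundays fall on 3, 10, 17, 24, 31; the last is October 31.
20 March 2032 lies within the daylight-saving period (22 February – 31 October), so Casur is on daylight time, UTC+05:15.
07:30 Casur − 5h15m = 02:15 UTC.
1 March 2032 is a Monday, so the first Friday is March 5 and the third is March 19.
1 November 2032 is a Monday, so the first Sunday is November 7 and the fourth is November 28.
At the standard offset (UTC+13:00), 02:15 UTC + 13h = 15:15 Dorur Territory standard time.
The standard-time date in Dorur Territory, 20 March 2032, lies within the daylight-saving period (19 March – 28 November), so Dorur Territory is on daylight time, UTC+14:00.
02:15 UTC + 14h = 16:15 Dorur Territory.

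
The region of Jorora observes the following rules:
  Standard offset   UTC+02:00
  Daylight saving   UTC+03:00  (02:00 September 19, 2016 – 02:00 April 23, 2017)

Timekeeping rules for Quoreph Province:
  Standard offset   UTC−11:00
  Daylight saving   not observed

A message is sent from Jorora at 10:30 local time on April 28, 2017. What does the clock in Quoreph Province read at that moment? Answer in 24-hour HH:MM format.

April 28, 2017 is outside the daylight-saving period (19 September 2016 – 23 April 2017), so Jorora is on standard time, UTC+02:00.
10:30 Jorora − 2h = 08:30 UTC.
Quoreph Province stays on UTC−11:00 all year.
08:30 UTC − 11h = 21:30 Quoreph Province (rolling into the previous day, 27 April 2017).

21:30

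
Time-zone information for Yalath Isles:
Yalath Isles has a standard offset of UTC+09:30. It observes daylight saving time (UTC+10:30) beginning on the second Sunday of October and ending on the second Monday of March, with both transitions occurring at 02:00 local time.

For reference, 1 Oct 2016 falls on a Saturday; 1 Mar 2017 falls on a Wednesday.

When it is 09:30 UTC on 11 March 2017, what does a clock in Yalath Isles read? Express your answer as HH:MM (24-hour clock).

20:00

1 October 2016 is a Saturday, so the first Sunday is October 2 and the second is October 9.
1 March 2017 is a Wednesday, so the first Monday is March 6 and the second is March 13.
At the standard offset (UTC+09:30), 09:30 UTC + 9h30m = 19:00 Yalath Isles standard time.
The standard-time date in Yalath Isles, 11 March 2017, lies within the daylight-saving period (9 October 2016 – 13 March 2017), so Yalath Isles is on daylight time, UTC+10:30.
09:30 UTC + 10h30m = 20:00 local.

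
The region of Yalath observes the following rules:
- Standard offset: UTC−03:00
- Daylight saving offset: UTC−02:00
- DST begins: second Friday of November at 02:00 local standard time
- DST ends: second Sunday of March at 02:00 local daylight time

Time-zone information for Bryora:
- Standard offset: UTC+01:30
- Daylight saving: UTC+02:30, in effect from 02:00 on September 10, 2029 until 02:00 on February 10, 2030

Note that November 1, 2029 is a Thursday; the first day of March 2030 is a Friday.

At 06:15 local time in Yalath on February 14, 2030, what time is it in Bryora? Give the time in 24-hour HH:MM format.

1 November 2029 is a Thursday, so the first Friday is November 2 and the second is November 9.
1 March 2030 is a Friday, so the first Sunday is March 3 and the second is March 10.
February 14, 2030 falls between 9 November 2029 and 10 March 2030, so daylight saving is in effect and Yalath is at UTC−02:00.
06:15 Yalath + 2h = 08:15 UTC.
At the standard offset (UTC+01:30), 08:15 UTC + 1h30m = 09:45 Bryora standard time.
Daylight saving runs 10 September 2029 – 10 February 2030; the standard-time date in Bryora, February 14, 2030, is outside that window, so Bryora is on standard time at UTC+01:30.
08:15 UTC + 1h30m = 09:45 Bryora.

09:45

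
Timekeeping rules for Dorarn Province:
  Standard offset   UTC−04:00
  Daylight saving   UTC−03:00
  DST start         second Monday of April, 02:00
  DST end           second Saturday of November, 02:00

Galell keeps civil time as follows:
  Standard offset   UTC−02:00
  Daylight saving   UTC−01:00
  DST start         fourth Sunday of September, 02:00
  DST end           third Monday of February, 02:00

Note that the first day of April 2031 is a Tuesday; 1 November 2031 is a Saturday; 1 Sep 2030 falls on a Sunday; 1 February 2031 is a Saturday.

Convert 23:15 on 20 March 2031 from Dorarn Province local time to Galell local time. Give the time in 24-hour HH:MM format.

01:15

1 April 2031 is a Tuesday, so the first Monday is April 7 and the second is April 14.
1 November 2031 is a Saturday, so the first Saturday is November 1 and the second is November 8.
Daylight saving runs 14 April – 8 November; 20 March 2031 is outside that window, so Dorarn Province is on standard time at UTC−04:00.
23:15 Dorarn Province + 4h = 03:15 UTC (rolling into the next day, 21 March 2031).
1 September 2030 is a Sunday, so the first Sunday is September 1 and the fourth is September 22.
1 February 2031 is a Saturday, so the first Monday is February 3 and the third is February 17.
At the standard offset (UTC−02:00), 03:15 UTC − 2h = 01:15 Galell standard time.
The standard-time date in Galell, 21 March 2031, does not fall between 22 September 2030 and 17 February 2031, so daylight saving is not in effect and Galell is at UTC−02:00.
03:15 UTC − 2h = 01:15 Galell.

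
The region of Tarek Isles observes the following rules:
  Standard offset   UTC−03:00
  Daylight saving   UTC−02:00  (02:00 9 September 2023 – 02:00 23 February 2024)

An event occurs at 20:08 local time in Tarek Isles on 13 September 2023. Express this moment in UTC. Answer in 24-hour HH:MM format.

22:08

Daylight saving runs 9 September 2023 – 23 February 2024; 13 September 2023 is inside that window, so Tarek Isles is at UTC−02:00.
20:08 local + 2h = 22:08 UTC.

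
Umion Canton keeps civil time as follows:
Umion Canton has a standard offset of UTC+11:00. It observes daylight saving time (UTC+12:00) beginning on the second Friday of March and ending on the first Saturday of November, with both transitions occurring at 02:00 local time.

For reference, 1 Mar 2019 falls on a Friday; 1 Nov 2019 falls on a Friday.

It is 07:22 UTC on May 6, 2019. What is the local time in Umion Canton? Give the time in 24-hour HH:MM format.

19:22

1 March 2019 is a Friday, so the first Friday is March 1 and the second is March 8.
1 November 2019 is a Friday, so the first Saturday is November 2.
At the standard offset (UTC+11:00), 07:22 UTC + 11h = 18:22 Umion Canton standard time.
The standard-time date in Umion Canton, May 6, 2019, lies within the daylight-saving period (8 March – 2 November), so Umion Canton is on daylight time, UTC+12:00.
07:22 UTC + 12h = 19:22 local.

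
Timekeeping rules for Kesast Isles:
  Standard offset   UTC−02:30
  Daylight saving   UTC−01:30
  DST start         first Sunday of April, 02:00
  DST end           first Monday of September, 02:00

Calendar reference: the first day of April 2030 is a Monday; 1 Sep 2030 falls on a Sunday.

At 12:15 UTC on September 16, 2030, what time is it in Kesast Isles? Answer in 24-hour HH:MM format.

1 April 2030 is a Monday, so the first Sunday is April 7.
1 September 2030 is a Sunday, so the first Monday is September 2.
At the standard offset (UTC−02:30), 12:15 UTC − 2h30m = 09:45 Kesast Isles standard time.
The standard-time date in Kesast Isles, September 16, 2030, is outside the daylight-saving period (7 April – 2 September), so Kesast Isles is on standard time, UTC−02:30.
12:15 UTC − 2h30m = 09:45 local.

09:45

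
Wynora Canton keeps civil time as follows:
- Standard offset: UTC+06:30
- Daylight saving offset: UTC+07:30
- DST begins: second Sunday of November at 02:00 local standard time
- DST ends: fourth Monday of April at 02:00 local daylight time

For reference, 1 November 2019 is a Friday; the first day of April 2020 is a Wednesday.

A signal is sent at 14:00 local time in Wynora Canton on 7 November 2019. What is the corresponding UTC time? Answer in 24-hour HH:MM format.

1 November 2019 is a Friday, so the first Sunday is November 3 and the second is November 10.
1 April 2020 is a Wednesday, so the first Monday is April 6 and the fourth is April 27.
7 November 2019 is outside the daylight-saving period (10 November 2019 – 27 April 2020), so Wynora Canton is on standard time, UTC+06:30.
14:00 local − 6h30m = 07:30 UTC.

07:30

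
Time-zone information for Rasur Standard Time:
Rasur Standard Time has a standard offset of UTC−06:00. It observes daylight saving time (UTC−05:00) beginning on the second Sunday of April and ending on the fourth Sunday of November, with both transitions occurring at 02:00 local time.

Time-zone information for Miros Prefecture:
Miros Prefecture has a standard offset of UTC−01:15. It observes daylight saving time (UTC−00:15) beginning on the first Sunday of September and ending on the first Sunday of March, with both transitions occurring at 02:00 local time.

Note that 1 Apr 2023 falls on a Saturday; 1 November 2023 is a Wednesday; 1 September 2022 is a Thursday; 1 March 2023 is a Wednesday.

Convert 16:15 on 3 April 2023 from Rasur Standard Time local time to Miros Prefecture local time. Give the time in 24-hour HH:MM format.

21:00

1 April 2023 is a Saturday, so the first Sunday is April 2 and the second is April 9.
1 November 2023 is a Wednesday, so the first Sunday is November 5 and the fourth is November 26.
3 April 2023 is outside the daylight-saving period (9 April – 26 November), so Rasur Standard Time is on standard time, UTC−06:00.
16:15 Rasur Standard Time + 6h = 22:15 UTC.
1 September 2022 is a Thursday, so the first Sunday is September 4.
1 March 2023 is a Wednesday, so the first Sunday is March 5.
At the standard offset (UTC−01:15), 22:15 UTC − 1h15m = 21:00 Miros Prefecture standard time.
The standard-time date in Miros Prefecture, 3 April 2023, does not fall between 4 September 2022 and 5 March 2023, so daylight saving is not in effect and Miros Prefecture is at UTC−01:15.
22:15 UTC − 1h15m = 21:00 Miros Prefecture.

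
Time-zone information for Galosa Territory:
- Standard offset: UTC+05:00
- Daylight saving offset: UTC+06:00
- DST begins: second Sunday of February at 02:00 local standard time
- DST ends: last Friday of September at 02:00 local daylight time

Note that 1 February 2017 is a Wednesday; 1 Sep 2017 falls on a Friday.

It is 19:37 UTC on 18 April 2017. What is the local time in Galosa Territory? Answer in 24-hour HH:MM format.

01:37

1 February 2017 is a Wednesday, so the first Sunday is February 5 and the second is February 12.
1 September 2017 is a Friday, so Fridays fall on 1, 8, 15, 22, 29; the last is September 29.
At the standard offset (UTC+05:00), 19:37 UTC + 5h = 00:37 Galosa Territory standard time (rolling into the next day, 19 April 2017).
The standard-time date in Galosa Territory, 19 April 2017, lies within the daylight-saving period (12 February – 29 September), so Galosa Territory is on daylight time, UTC+06:00.
19:37 UTC + 6h = 01:37 local (rolling into the next day, 19 April 2017).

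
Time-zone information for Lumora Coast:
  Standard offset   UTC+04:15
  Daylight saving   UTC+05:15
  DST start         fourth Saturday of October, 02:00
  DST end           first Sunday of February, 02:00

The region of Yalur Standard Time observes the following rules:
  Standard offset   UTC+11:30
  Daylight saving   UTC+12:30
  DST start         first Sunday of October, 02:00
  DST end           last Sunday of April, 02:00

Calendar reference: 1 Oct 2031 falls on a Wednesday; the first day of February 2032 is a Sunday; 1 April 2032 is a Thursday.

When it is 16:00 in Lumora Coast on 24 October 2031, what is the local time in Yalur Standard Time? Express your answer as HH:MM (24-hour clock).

00:15

1 October 2031 is a Wednesday, so the first Saturday is October 4 and the fourth is October 25.
1 February 2032 is a Sunday, so the first Sunday is February 1.
24 October 2031 does not fall between 25 October 2031 and 1 February 2032, so daylight saving is not in effect and Lumora Coast is at UTC+04:15.
16:00 Lumora Coast − 4h15m = 11:45 UTC.
1 October 2031 is a Wednesday, so the first Sunday is October 5.
1 April 2032 is a Thursday, so Sundays fall on 4, 11, 18, 25; the last is April 25.
At the standard offset (UTC+11:30), 11:45 UTC + 11h30m = 23:15 Yalur Standard Time standard time.
The standard-time date in Yalur Standard Time, 24 October 2031, falls between 5 October 2031 and 25 April 2032, so daylight saving is in effect and Yalur Standard Time is at UTC+12:30.
11:45 UTC + 12h30m = 00:15 Yalur Standard Time (rolling into the next day, 25 October 2031).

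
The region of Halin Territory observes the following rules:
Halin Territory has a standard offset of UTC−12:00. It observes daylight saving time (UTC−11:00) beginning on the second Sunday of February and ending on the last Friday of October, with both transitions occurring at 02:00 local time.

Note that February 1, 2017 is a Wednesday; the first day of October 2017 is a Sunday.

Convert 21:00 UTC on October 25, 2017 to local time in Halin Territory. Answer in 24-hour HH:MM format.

1 February 2017 is a Wednesday, so the first Sunday is February 5 and the second is February 12.
1 October 2017 is a Sunday, so Fridays fall on 6, 13, 20, 27; the last is October 27.
At the standard offset (UTC−12:00), 21:00 UTC − 12h = 09:00 Halin Territory standard time.
The standard-time date in Halin Territory, October 25, 2017, lies within the daylight-saving period (12 February – 27 October), so Halin Territory is on daylight time, UTC−11:00.
21:00 UTC − 11h = 10:00 local.

10:00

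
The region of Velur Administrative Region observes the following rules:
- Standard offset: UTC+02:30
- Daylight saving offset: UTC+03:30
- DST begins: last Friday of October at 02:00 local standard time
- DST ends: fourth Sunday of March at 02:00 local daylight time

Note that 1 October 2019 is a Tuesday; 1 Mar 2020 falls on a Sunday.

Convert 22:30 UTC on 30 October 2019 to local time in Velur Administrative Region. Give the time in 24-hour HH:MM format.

1 October 2019 is a Tuesday, so Fridays fall on 4, 11, 18, 25; the last is October 25.
1 March 2020 is a Sunday, so the first Sunday is March 1 and the fourth is March 22.
At the standard offset (UTC+02:30), 22:30 UTC + 2h30m = 01:00 Velur Administrative Region standard time (rolling into the next day, 31 October 2019).
The standard-time date in Velur Administrative Region, 31 October 2019, falls between 25 October 2019 and 22 March 2020, so daylight saving is in effect and Velur Administrative Region is at UTC+03:30.
22:30 UTC + 3h30m = 02:00 local (rolling into the next day, 31 October 2019).

02:00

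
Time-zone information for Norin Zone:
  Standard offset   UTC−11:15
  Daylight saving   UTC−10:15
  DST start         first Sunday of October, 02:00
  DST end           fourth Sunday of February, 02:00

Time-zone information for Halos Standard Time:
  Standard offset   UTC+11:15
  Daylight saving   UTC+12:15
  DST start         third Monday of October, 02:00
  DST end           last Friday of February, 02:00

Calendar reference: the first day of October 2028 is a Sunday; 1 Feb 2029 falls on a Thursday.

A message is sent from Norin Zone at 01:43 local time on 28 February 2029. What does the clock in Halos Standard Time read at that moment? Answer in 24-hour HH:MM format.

00:13

1 October 2028 is a Sunday, so the first Sunday is October 1.
1 February 2029 is a Thursday, so the first Sunday is February 4 and the fourth is February 25.
28 February 2029 does not fall between 1 October 2028 and 25 February 2029, so daylight saving is not in effect and Norin Zone is at UTC−11:15.
01:43 Norin Zone + 11h15m = 12:58 UTC.
1 October 2028 is a Sunday, so the first Monday is October 2 and the third is October 16.
1 February 2029 is a Thursday, so Fridays fall on 2, 9, 16, 23; the last is February 23.
At the standard offset (UTC+11:15), 12:58 UTC + 11h15m = 00:13 Halos Standard Time standard time (rolling into the next day, 1 March 2029).
Daylight saving runs 16 October 2028 – 23 February 2029; the standard-time date in Halos Standard Time, 1 March 2029, is outside that window, so Halos Standard Time is on standard time at UTC+11:15.
12:58 UTC + 11h15m = 00:13 Halos Standard Time (rolling into the next day, 1 March 2029).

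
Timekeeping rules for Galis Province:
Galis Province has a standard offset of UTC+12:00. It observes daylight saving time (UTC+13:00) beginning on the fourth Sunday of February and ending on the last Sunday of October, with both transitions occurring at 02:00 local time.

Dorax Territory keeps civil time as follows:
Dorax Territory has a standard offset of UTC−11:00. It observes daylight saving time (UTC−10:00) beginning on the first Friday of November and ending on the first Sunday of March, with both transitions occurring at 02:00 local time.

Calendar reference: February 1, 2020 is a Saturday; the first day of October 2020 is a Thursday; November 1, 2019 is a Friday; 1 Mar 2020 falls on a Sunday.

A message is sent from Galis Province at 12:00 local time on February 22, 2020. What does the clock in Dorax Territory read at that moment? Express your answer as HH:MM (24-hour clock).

14:00

1 February 2020 is a Saturday, so the first Sunday is February 2 and the fourth is February 23.
1 October 2020 is a Thursday, so Sundays fall on 4, 11, 18, 25; the last is October 25.
Daylight saving runs 23 February – 25 October; February 22, 2020 is outside that window, so Galis Province is on standard time at UTC+12:00.
12:00 Galis Province − 12h = 00:00 UTC.
1 November 2019 is a Friday, so the first Friday is November 1.
1 March 2020 is a Sunday, so the first Sunday is March 1.
At the standard offset (UTC−11:00), 00:00 UTC − 11h = 13:00 Dorax Territory standard time (rolling into the previous day, 21 February 2020).
Daylight saving runs 1 November 2019 – 1 March 2020; the standard-time date in Dorax Territory, February 21, 2020, is inside that window, so Dorax Territory is at UTC−10:00.
00:00 UTC − 10h = 14:00 Dorax Territory (rolling into the previous day, 21 February 2020).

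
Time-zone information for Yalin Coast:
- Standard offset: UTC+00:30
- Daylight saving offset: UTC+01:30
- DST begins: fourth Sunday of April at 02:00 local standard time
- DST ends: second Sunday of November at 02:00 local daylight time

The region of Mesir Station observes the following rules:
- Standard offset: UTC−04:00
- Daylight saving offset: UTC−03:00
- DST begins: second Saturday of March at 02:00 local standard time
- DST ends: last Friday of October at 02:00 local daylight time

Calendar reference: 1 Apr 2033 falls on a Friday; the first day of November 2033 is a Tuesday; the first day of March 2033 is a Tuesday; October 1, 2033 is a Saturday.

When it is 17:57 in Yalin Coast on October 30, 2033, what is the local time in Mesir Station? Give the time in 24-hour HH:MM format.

1 April 2033 is a Friday, so the first Sunday is April 3 and the fourth is April 24.
1 November 2033 is a Tuesday, so the first Sunday is November 6 and the second is November 13.
Daylight saving runs 24 April – 13 November; October 30, 2033 is inside that window, so Yalin Coast is at UTC+01:30.
17:57 Yalin Coast − 1h30m = 16:27 UTC.
1 March 2033 is a Tuesday, so the first Saturday is March 5 and the second is March 12.
1 October 2033 is a Saturday, so Fridays fall on 7, 14, 21, 28; the last is October 28.
At the standard offset (UTC−04:00), 16:27 UTC − 4h = 12:27 Mesir Station standard time.
Daylight saving runs 12 March – 28 October; the standard-time date in Mesir Station, October 30, 2033, is outside that window, so Mesir Station is on standard time at UTC−04:00.
16:27 UTC − 4h = 12:27 Mesir Station.

12:27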